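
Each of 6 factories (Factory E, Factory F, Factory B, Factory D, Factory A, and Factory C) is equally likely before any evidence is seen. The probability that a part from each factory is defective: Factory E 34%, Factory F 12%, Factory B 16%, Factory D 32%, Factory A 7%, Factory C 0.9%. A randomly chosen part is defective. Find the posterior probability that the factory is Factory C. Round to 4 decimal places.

0.0088

Since the prior is uniform, the posterior is proportional to the likelihood:
  Factory E: 0.34
  Factory F: 0.12
  Factory B: 0.16
  Factory D: 0.32
  Factory A: 0.07
  Factory C: 0.009
Sum = 1.019.
P(Factory C | evidence) = 0.009 / 1.019 ≈ 0.0088.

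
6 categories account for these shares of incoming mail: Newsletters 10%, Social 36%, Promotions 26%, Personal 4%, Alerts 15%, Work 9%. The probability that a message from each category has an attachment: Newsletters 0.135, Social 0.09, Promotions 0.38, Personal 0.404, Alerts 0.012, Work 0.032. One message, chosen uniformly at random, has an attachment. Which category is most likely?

Promotions

Compute prior × likelihood for every hypothesis:
  Newsletters: 0.1 × 0.135 = 0.0135
  Social: 0.36 × 0.09 = 0.0324
  Promotions: 0.26 × 0.38 = 0.0988
  Personal: 0.04 × 0.404 = 0.01616
  Alerts: 0.15 × 0.012 = 0.0018
  Work: 0.09 × 0.032 = 0.00288
Sum = 0.16554.
Largest term belongs to Promotions, so Promotions is most probable.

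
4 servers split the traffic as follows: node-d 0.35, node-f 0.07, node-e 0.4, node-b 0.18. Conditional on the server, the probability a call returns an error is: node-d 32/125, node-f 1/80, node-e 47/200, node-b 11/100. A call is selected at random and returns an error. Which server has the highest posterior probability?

Compute prior × likelihood for every hypothesis:
  node-d: 0.35 × 0.256 = 0.0896
  node-f: 0.07 × 0.0125 = 0.000875
  node-e: 0.4 × 0.235 = 0.094
  node-b: 0.18 × 0.11 = 0.0198
Sum = 0.204275.
Largest term belongs to node-e, so node-e is most probable.

node-e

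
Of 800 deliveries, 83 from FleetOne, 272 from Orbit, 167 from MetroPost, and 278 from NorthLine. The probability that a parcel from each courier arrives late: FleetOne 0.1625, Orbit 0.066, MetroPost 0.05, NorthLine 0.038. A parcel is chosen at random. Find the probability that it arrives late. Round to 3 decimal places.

Compute prior × likelihood for every hypothesis:
  FleetOne: 0.10375 × 0.1625 = 0.016859375
  Orbit: 0.34 × 0.066 = 0.02244
  MetroPost: 0.20875 × 0.05 = 0.0104375
  NorthLine: 0.3475 × 0.038 = 0.013205
P(late) = 0.016859375 + 0.02244 + 0.0104375 + 0.013205 = 0.062941875 → 0.063.

0.063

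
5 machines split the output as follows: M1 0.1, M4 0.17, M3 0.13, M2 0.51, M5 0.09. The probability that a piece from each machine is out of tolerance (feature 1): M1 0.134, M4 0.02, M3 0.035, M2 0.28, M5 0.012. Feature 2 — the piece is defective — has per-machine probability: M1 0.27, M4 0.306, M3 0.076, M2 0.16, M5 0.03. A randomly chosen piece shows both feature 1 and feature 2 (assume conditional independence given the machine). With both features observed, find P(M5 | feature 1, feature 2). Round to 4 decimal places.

By Bayes' rule, posterior ∝ prior × likelihood:
  M1: 0.1 × 0.134 × 0.27 = 0.003618
  M4: 0.17 × 0.02 × 0.306 = 0.0010404
  M3: 0.13 × 0.035 × 0.076 = 0.0003458
  M2: 0.51 × 0.28 × 0.16 = 0.022848
  M5: 0.09 × 0.012 × 0.03 = 0.0000324
Normalizing constant = 0.0278846.
P(M5 | evidence) = 0.0000324 / 0.0278846 ≈ 0.0012.

0.0012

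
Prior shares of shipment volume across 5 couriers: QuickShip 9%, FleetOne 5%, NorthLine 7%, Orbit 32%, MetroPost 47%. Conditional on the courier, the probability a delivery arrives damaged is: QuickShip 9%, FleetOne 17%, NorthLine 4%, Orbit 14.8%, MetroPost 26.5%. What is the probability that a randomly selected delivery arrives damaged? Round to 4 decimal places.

Compute prior × likelihood for every hypothesis:
  QuickShip: 0.09 × 0.09 = 0.0081
  FleetOne: 0.05 × 0.17 = 0.0085
  NorthLine: 0.07 × 0.04 = 0.0028
  Orbit: 0.32 × 0.148 = 0.04736
  MetroPost: 0.47 × 0.265 = 0.12455
P(damaged) = 0.0081 + 0.0085 + 0.0028 + 0.04736 + 0.12455 = 0.19131 → 0.1913.

0.1913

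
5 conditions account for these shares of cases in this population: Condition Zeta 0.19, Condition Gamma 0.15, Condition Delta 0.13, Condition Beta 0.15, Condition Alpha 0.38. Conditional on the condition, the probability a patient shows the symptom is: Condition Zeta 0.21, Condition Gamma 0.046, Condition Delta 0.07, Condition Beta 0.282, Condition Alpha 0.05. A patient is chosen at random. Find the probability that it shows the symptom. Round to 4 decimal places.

Prior × likelihood for each hypothesis:
  Condition Zeta: 0.19 × 0.21 = 0.0399
  Condition Gamma: 0.15 × 0.046 = 0.0069
  Condition Delta: 0.13 × 0.07 = 0.0091
  Condition Beta: 0.15 × 0.282 = 0.0423
  Condition Alpha: 0.38 × 0.05 = 0.019
P(symptomatic) = 0.0399 + 0.0069 + 0.0091 + 0.0423 + 0.019 = 0.1172 → 0.1172.

0.1172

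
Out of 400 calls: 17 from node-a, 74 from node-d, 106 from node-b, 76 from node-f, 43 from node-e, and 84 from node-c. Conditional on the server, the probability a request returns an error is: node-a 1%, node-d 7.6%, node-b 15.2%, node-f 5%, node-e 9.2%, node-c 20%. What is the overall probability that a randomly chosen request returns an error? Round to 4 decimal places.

Compute prior × likelihood for every hypothesis:
  node-a: 0.0425 × 0.01 = 0.000425
  node-d: 0.185 × 0.076 = 0.01406
  node-b: 0.265 × 0.152 = 0.04028
  node-f: 0.19 × 0.05 = 0.0095
  node-e: 0.1075 × 0.092 = 0.00989
  node-c: 0.21 × 0.2 = 0.042
P(error) = 0.000425 + 0.01406 + 0.04028 + 0.0095 + 0.00989 + 0.042 = 0.116155 → 0.1162.

0.1162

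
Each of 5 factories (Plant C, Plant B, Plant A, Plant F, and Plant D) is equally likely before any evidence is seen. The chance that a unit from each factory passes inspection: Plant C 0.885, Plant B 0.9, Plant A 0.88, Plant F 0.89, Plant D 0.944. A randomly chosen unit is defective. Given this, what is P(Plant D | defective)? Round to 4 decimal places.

0.1118

Taking complements, P(defective | each) = Plant C 0.115, Plant B 0.1, Plant A 0.12, Plant F 0.11, Plant D 0.056.
With a uniform prior (1/5 each), posterior ∝ likelihood:
  Plant C: 0.115
  Plant B: 0.1
  Plant A: 0.12
  Plant F: 0.11
  Plant D: 0.056
Total = 0.501.
P(Plant D | evidence) = 0.056 / 0.501 ≈ 0.1118.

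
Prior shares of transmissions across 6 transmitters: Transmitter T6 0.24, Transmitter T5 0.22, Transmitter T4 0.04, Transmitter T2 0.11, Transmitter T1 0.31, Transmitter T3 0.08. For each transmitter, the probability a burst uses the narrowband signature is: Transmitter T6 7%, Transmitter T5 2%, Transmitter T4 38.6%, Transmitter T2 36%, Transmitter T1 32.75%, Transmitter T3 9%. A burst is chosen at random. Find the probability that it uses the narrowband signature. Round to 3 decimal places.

0.185

By Bayes' rule, posterior ∝ prior × likelihood:
  Transmitter T6: 0.24 × 0.07 = 0.0168
  Transmitter T5: 0.22 × 0.02 = 0.0044
  Transmitter T4: 0.04 × 0.386 = 0.01544
  Transmitter T2: 0.11 × 0.36 = 0.0396
  Transmitter T1: 0.31 × 0.3275 = 0.101525
  Transmitter T3: 0.08 × 0.09 = 0.0072
P(narrowband) = 0.0168 + 0.0044 + 0.01544 + 0.0396 + 0.101525 + 0.0072 = 0.184965 → 0.185.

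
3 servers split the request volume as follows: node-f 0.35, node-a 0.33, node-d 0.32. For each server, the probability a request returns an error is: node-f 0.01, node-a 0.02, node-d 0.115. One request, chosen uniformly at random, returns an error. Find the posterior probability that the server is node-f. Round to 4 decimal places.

0.0746

Prior × likelihood for each hypothesis:
  node-f: 0.35 × 0.01 = 0.0035
  node-a: 0.33 × 0.02 = 0.0066
  node-d: 0.32 × 0.115 = 0.0368
Normalizing constant = 0.0469.
P(node-f | evidence) = 0.0035 / 0.0469 ≈ 0.0746.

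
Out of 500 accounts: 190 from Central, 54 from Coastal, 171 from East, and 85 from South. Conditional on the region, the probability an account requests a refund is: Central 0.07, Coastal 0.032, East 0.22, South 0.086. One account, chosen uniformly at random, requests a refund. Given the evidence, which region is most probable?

Unnormalized posteriors (prior × likelihood):
  Central: 0.38 × 0.07 = 0.0266
  Coastal: 0.108 × 0.032 = 0.003456
  East: 0.342 × 0.22 = 0.07524
  South: 0.17 × 0.086 = 0.01462
Normalizing constant = 0.119916.
Largest term belongs to East, so East is most probable.

East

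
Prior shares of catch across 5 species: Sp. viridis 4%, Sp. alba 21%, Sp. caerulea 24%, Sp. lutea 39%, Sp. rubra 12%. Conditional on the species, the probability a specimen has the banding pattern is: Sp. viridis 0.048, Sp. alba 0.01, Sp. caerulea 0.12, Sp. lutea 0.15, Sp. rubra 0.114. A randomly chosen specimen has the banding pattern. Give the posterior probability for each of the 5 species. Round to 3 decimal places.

Sp. viridis 0.018, Sp. alba 0.020, Sp. caerulea 0.274, Sp. lutea 0.557, Sp. rubra 0.130

By Bayes' rule, posterior ∝ prior × likelihood:
  Sp. viridis: 0.04 × 0.048 = 0.00192
  Sp. alba: 0.21 × 0.01 = 0.0021
  Sp. caerulea: 0.24 × 0.12 = 0.0288
  Sp. lutea: 0.39 × 0.15 = 0.0585
  Sp. rubra: 0.12 × 0.114 = 0.01368
Total = 0.105.
P(Sp. viridis | banded) = 0.00192/0.105 ≈ 0.018
P(Sp. alba | banded) = 0.0021/0.105 ≈ 0.020
P(Sp. caerulea | banded) = 0.0288/0.105 ≈ 0.274
P(Sp. lutea | banded) = 0.0585/0.105 ≈ 0.557
P(Sp. rubra | banded) = 0.01368/0.105 ≈ 0.130
(Check: 0.018+0.020+0.274+0.557+0.130 = 0.999.)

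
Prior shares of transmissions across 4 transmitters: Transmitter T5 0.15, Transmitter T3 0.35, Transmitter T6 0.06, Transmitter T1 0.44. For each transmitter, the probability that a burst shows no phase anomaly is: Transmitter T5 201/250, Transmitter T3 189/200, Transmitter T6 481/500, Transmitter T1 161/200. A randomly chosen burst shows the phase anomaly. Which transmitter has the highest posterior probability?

Taking complements, P(anomaly | each) = Transmitter T5 0.196, Transmitter T3 0.055, Transmitter T6 0.038, Transmitter T1 0.195.
Unnormalized posteriors (prior × likelihood):
  Transmitter T5: 0.15 × 0.196 = 0.0294
  Transmitter T3: 0.35 × 0.055 = 0.01925
  Transmitter T6: 0.06 × 0.038 = 0.00228
  Transmitter T1: 0.44 × 0.195 = 0.0858
Sum = 0.13673.
Largest term belongs to Transmitter T1, so Transmitter T1 is most probable.

Transmitter T1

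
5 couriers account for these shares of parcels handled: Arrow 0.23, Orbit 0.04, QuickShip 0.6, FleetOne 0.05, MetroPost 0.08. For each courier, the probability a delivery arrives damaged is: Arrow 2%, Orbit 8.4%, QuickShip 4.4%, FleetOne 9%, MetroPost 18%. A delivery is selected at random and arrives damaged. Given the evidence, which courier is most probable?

QuickShip

Compute prior × likelihood for every hypothesis:
  Arrow: 0.23 × 0.02 = 0.0046
  Orbit: 0.04 × 0.084 = 0.00336
  QuickShip: 0.6 × 0.044 = 0.0264
  FleetOne: 0.05 × 0.09 = 0.0045
  MetroPost: 0.08 × 0.18 = 0.0144
Sum = 0.05326.
Largest term belongs to QuickShip, so QuickShip is most probable.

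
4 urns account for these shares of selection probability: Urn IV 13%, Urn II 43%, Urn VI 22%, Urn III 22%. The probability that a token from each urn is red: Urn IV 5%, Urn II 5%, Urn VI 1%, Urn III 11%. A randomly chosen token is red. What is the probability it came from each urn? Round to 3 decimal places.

Prior × likelihood for each hypothesis:
  Urn IV: 0.13 × 0.05 = 0.0065
  Urn II: 0.43 × 0.05 = 0.0215
  Urn VI: 0.22 × 0.01 = 0.0022
  Urn III: 0.22 × 0.11 = 0.0242
Total = 0.0544.
P(Urn IV | red) = 0.0065/0.0544 ≈ 0.119
P(Urn II | red) = 0.0215/0.0544 ≈ 0.395
P(Urn VI | red) = 0.0022/0.0544 ≈ 0.040
P(Urn III | red) = 0.0242/0.0544 ≈ 0.445

Urn IV 0.119, Urn II 0.395, Urn VI 0.040, Urn III 0.445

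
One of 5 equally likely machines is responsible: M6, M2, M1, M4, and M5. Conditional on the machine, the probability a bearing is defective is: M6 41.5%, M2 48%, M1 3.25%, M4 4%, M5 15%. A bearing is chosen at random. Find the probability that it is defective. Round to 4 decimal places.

0.2235

With a uniform prior (1/5 each), posterior ∝ likelihood:
  M6: 0.415
  M2: 0.48
  M1: 0.0325
  M4: 0.04
  M5: 0.15
P(defective) = (1/5) × (0.415 + 0.48 + 0.0325 + 0.04 + 0.15) = 1.1175/5 ≈ 0.2235.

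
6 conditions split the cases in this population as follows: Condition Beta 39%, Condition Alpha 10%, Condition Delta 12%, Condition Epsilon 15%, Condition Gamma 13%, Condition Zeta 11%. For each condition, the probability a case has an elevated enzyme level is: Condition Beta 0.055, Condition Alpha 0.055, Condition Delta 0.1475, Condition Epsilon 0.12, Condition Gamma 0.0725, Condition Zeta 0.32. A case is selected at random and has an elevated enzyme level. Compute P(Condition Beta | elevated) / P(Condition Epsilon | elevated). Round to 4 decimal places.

1.1917

Prior × likelihood for each hypothesis:
  Condition Beta: 0.39 × 0.055 = 0.02145
  Condition Alpha: 0.1 × 0.055 = 0.0055
  Condition Delta: 0.12 × 0.1475 = 0.0177
  Condition Epsilon: 0.15 × 0.12 = 0.018
  Condition Gamma: 0.13 × 0.0725 = 0.009425
  Condition Zeta: 0.11 × 0.32 = 0.0352
Sum = 0.107275.
The ratio is 0.02145 / 0.018 (the normalizer cancels) = 1.1917.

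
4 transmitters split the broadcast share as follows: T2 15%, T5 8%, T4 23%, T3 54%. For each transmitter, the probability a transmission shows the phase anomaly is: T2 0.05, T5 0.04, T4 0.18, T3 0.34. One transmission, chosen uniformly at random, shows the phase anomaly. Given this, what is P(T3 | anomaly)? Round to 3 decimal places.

Prior × likelihood for each hypothesis:
  T2: 0.15 × 0.05 = 0.0075
  T5: 0.08 × 0.04 = 0.0032
  T4: 0.23 × 0.18 = 0.0414
  T3: 0.54 × 0.34 = 0.1836
Sum = 0.2357.
P(T3 | evidence) = 0.1836 / 0.2357 ≈ 0.779.

0.779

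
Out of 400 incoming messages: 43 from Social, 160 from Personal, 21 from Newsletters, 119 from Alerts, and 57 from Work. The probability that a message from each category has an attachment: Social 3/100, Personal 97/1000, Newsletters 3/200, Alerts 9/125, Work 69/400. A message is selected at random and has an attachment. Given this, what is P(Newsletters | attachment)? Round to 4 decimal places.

Unnormalized posteriors (prior × likelihood):
  Social: 0.1075 × 0.03 = 0.003225
  Personal: 0.4 × 0.097 = 0.0388
  Newsletters: 0.0525 × 0.015 = 0.0007875
  Alerts: 0.2975 × 0.072 = 0.02142
  Work: 0.1425 × 0.1725 = 0.02458125
Total = 0.08881375.
P(Newsletters | evidence) = 0.0007875 / 0.08881375 ≈ 0.0089.

0.0089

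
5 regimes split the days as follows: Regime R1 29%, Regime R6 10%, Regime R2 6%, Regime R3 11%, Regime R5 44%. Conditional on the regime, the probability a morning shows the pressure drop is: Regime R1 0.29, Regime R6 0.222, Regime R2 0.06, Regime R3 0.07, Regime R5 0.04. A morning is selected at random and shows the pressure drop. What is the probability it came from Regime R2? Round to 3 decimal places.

Prior × likelihood for each hypothesis:
  Regime R1: 0.29 × 0.29 = 0.0841
  Regime R6: 0.1 × 0.222 = 0.0222
  Regime R2: 0.06 × 0.06 = 0.0036
  Regime R3: 0.11 × 0.07 = 0.0077
  Regime R5: 0.44 × 0.04 = 0.0176
Sum = 0.1352.
P(Regime R2 | evidence) = 0.0036 / 0.1352 ≈ 0.027.

0.027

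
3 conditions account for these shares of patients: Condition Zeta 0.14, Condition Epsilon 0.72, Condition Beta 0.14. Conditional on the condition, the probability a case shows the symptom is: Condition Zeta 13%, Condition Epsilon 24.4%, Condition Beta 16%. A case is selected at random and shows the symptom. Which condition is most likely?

Compute prior × likelihood for every hypothesis:
  Condition Zeta: 0.14 × 0.13 = 0.0182
  Condition Epsilon: 0.72 × 0.244 = 0.17568
  Condition Beta: 0.14 × 0.16 = 0.0224
Normalizing constant = 0.21628.
Largest term belongs to Condition Epsilon, so Condition Epsilon is most probable.

Condition Epsilon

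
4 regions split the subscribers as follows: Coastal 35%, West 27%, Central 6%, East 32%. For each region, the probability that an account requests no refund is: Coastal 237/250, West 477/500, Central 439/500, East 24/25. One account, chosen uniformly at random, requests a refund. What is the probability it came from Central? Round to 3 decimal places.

Taking complements, P(refund | each) = Coastal 0.052, West 0.046, Central 0.122, East 0.04.
Prior × likelihood for each hypothesis:
  Coastal: 0.35 × 0.052 = 0.0182
  West: 0.27 × 0.046 = 0.01242
  Central: 0.06 × 0.122 = 0.00732
  East: 0.32 × 0.04 = 0.0128
Total = 0.05074.
P(Central | evidence) = 0.00732 / 0.05074 ≈ 0.144.

0.144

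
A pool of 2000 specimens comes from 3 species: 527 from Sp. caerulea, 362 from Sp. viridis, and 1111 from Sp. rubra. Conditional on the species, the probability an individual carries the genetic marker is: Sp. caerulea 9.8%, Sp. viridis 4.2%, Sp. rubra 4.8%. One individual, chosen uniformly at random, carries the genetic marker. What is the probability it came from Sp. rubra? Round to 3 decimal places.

Prior × likelihood for each hypothesis:
  Sp. caerulea: 0.2635 × 0.098 = 0.025823
  Sp. viridis: 0.181 × 0.042 = 0.007602
  Sp. rubra: 0.5555 × 0.048 = 0.026664
Normalizing constant = 0.060089.
P(Sp. rubra | evidence) = 0.026664 / 0.060089 ≈ 0.444.

0.444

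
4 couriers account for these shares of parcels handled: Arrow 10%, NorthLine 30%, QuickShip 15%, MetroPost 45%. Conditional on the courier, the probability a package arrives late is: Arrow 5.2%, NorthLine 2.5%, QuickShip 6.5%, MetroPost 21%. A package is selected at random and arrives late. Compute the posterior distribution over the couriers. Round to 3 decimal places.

Arrow 0.044, NorthLine 0.064, QuickShip 0.083, MetroPost 0.808

Compute prior × likelihood for every hypothesis:
  Arrow: 0.1 × 0.052 = 0.0052
  NorthLine: 0.3 × 0.025 = 0.0075
  QuickShip: 0.15 × 0.065 = 0.00975
  MetroPost: 0.45 × 0.21 = 0.0945
Normalizing constant = 0.11695.
P(Arrow | late) = 0.0052/0.11695 ≈ 0.044
P(NorthLine | late) = 0.0075/0.11695 ≈ 0.064
P(QuickShip | late) = 0.00975/0.11695 ≈ 0.083
P(MetroPost | late) = 0.0945/0.11695 ≈ 0.808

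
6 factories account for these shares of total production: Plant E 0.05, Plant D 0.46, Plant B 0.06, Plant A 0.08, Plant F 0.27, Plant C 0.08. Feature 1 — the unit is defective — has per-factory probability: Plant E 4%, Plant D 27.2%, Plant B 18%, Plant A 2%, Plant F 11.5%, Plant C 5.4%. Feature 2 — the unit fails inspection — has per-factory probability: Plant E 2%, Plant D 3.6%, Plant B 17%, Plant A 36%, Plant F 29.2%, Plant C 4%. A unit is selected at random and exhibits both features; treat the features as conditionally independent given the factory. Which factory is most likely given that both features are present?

Prior × likelihood for each hypothesis:
  Plant E: 0.05 × 0.04 × 0.02 = 0.00004
  Plant D: 0.46 × 0.272 × 0.036 = 0.00450432
  Plant B: 0.06 × 0.18 × 0.17 = 0.001836
  Plant A: 0.08 × 0.02 × 0.36 = 0.000576
  Plant F: 0.27 × 0.115 × 0.292 = 0.0090666
  Plant C: 0.08 × 0.054 × 0.04 = 0.0001728
Normalizing constant = 0.01619572.
Largest term belongs to Plant F, so Plant F is most probable.

Plant F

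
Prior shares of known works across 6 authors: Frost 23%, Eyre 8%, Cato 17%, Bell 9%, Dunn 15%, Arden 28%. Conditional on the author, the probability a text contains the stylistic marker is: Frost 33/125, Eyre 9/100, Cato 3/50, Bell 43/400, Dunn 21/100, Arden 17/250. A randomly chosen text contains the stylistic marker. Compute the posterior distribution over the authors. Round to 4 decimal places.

Frost 0.4389, Eyre 0.0520, Cato 0.0737, Bell 0.0699, Dunn 0.2277, Arden 0.1376

By Bayes' rule, posterior ∝ prior × likelihood:
  Frost: 0.23 × 0.264 = 0.06072
  Eyre: 0.08 × 0.09 = 0.0072
  Cato: 0.17 × 0.06 = 0.0102
  Bell: 0.09 × 0.1075 = 0.009675
  Dunn: 0.15 × 0.21 = 0.0315
  Arden: 0.28 × 0.068 = 0.01904
Sum = 0.138335.
P(Frost | marker) = 0.06072/0.138335 ≈ 0.4389
P(Eyre | marker) = 0.0072/0.138335 ≈ 0.0520
P(Cato | marker) = 0.0102/0.138335 ≈ 0.0737
P(Bell | marker) = 0.009675/0.138335 ≈ 0.0699
P(Dunn | marker) = 0.0315/0.138335 ≈ 0.2277
P(Arden | marker) = 0.01904/0.138335 ≈ 0.1376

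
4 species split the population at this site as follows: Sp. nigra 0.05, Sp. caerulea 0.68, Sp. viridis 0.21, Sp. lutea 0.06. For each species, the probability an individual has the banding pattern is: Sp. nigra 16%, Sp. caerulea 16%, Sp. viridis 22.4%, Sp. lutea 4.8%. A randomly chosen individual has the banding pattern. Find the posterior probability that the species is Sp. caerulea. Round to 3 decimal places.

0.653

Compute prior × likelihood for every hypothesis:
  Sp. nigra: 0.05 × 0.16 = 0.008
  Sp. caerulea: 0.68 × 0.16 = 0.1088
  Sp. viridis: 0.21 × 0.224 = 0.04704
  Sp. lutea: 0.06 × 0.048 = 0.00288
Total = 0.16672.
P(Sp. caerulea | evidence) = 0.1088 / 0.16672 ≈ 0.653.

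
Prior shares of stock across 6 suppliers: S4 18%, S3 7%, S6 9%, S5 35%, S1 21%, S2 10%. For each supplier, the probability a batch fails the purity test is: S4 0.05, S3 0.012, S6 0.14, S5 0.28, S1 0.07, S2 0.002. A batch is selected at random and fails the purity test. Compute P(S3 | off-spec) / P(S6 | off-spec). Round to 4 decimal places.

Prior × likelihood for each hypothesis:
  S4: 0.18 × 0.05 = 0.009
  S3: 0.07 × 0.012 = 0.00084
  S6: 0.09 × 0.14 = 0.0126
  S5: 0.35 × 0.28 = 0.098
  S1: 0.21 × 0.07 = 0.0147
  S2: 0.1 × 0.002 = 0.0002
Sum = 0.13534.
The ratio is 0.00084 / 0.0126 (the normalizer cancels) = 0.0667.

0.0667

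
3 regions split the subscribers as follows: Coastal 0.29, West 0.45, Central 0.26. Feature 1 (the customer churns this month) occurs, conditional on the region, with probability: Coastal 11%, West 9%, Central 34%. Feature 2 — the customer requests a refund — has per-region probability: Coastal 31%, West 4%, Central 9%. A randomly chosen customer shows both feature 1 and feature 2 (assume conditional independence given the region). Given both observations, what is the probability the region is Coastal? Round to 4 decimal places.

0.5080

By Bayes' rule, posterior ∝ prior × likelihood:
  Coastal: 0.29 × 0.11 × 0.31 = 0.009889
  West: 0.45 × 0.09 × 0.04 = 0.00162
  Central: 0.26 × 0.34 × 0.09 = 0.007956
Total = 0.019465.
P(Coastal | evidence) = 0.009889 / 0.019465 ≈ 0.5080.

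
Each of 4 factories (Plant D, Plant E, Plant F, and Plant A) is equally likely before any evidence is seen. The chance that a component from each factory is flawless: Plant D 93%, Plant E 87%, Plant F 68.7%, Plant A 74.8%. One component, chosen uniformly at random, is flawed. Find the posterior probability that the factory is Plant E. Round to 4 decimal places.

0.1699

Taking complements, P(flawed | each) = Plant D 0.07, Plant E 0.13, Plant F 0.313, Plant A 0.252.
With a uniform prior (1/4 each), posterior ∝ likelihood:
  Plant D: 0.07
  Plant E: 0.13
  Plant F: 0.313
  Plant A: 0.252
Normalizing constant = 0.765.
P(Plant E | evidence) = 0.13 / 0.765 ≈ 0.1699.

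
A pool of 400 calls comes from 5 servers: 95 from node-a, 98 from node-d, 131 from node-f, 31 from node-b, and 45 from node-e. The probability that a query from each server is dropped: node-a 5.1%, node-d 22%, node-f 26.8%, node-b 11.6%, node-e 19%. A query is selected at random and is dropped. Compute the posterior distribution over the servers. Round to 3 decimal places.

node-a 0.066, node-d 0.293, node-f 0.477, node-b 0.049, node-e 0.116

Compute prior × likelihood for every hypothesis:
  node-a: 0.2375 × 0.051 = 0.0121125
  node-d: 0.245 × 0.22 = 0.0539
  node-f: 0.3275 × 0.268 = 0.08777
  node-b: 0.0775 × 0.116 = 0.00899
  node-e: 0.1125 × 0.19 = 0.021375
Sum = 0.1841475.
P(node-a | dropped) = 0.0121125/0.1841475 ≈ 0.066
P(node-d | dropped) = 0.0539/0.1841475 ≈ 0.293
P(node-f | dropped) = 0.08777/0.1841475 ≈ 0.477
P(node-b | dropped) = 0.00899/0.1841475 ≈ 0.049
P(node-e | dropped) = 0.021375/0.1841475 ≈ 0.116
(Check: 0.066+0.293+0.477+0.049+0.116 = 1.001.)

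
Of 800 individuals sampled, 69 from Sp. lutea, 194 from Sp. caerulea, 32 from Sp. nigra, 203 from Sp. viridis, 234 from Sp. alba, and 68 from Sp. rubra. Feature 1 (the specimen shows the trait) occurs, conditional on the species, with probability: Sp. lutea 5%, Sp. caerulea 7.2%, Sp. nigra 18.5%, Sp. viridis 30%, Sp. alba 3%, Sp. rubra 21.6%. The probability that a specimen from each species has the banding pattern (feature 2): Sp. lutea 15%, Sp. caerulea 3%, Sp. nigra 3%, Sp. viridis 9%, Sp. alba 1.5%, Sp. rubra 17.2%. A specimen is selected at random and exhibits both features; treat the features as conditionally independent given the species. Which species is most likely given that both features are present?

Sp. viridis

Prior × likelihood for each hypothesis:
  Sp. lutea: 0.08625 × 0.05 × 0.15 = 0.000646875
  Sp. caerulea: 0.2425 × 0.072 × 0.03 = 0.0005238
  Sp. nigra: 0.04 × 0.185 × 0.03 = 0.000222
  Sp. viridis: 0.25375 × 0.3 × 0.09 = 0.00685125
  Sp. alba: 0.2925 × 0.03 × 0.015 = 0.000131625
  Sp. rubra: 0.085 × 0.216 × 0.172 = 0.00315792
Total = 0.01153347.
Largest term belongs to Sp. viridis, so Sp. viridis is most probable.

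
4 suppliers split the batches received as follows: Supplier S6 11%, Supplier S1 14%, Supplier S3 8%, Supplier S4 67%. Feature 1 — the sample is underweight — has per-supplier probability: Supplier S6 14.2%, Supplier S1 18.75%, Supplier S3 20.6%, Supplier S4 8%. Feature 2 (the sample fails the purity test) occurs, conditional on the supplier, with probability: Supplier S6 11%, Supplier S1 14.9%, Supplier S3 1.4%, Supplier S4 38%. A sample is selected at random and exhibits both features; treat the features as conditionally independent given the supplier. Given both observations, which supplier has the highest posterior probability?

Supplier S4

Unnormalized posteriors (prior × likelihood):
  Supplier S6: 0.11 × 0.142 × 0.11 = 0.0017182
  Supplier S1: 0.14 × 0.1875 × 0.149 = 0.00391125
  Supplier S3: 0.08 × 0.206 × 0.014 = 0.00023072
  Supplier S4: 0.67 × 0.08 × 0.38 = 0.020368
Total = 0.02622817.
Largest term belongs to Supplier S4, so Supplier S4 is most probable.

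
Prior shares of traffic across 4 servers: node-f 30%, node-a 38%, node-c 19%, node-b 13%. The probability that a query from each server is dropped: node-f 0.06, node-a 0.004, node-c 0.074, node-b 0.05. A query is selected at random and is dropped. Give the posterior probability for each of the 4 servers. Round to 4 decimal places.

node-f 0.4491, node-a 0.0379, node-c 0.3508, node-b 0.1622

Compute prior × likelihood for every hypothesis:
  node-f: 0.3 × 0.06 = 0.018
  node-a: 0.38 × 0.004 = 0.00152
  node-c: 0.19 × 0.074 = 0.01406
  node-b: 0.13 × 0.05 = 0.0065
Sum = 0.04008.
P(node-f | dropped) = 0.018/0.04008 ≈ 0.4491
P(node-a | dropped) = 0.00152/0.04008 ≈ 0.0379
P(node-c | dropped) = 0.01406/0.04008 ≈ 0.3508
P(node-b | dropped) = 0.0065/0.04008 ≈ 0.1622
(Check: 0.4491+0.0379+0.3508+0.1622 = 1.0000.)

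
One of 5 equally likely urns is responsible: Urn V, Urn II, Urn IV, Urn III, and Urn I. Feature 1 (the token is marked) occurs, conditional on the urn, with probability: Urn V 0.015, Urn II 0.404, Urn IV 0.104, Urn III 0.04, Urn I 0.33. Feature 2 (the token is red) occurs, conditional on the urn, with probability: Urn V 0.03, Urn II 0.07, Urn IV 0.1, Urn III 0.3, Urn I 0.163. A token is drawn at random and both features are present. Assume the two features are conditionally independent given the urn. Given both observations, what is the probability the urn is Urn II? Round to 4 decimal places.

0.2695

Since the prior is uniform, the posterior is proportional to the likelihood:
  Urn V: 0.015 × 0.03 = 0.00045
  Urn II: 0.404 × 0.07 = 0.02828
  Urn IV: 0.104 × 0.1 = 0.0104
  Urn III: 0.04 × 0.3 = 0.012
  Urn I: 0.33 × 0.163 = 0.05379
Total = 0.10492.
P(Urn II | evidence) = 0.02828 / 0.10492 ≈ 0.2695.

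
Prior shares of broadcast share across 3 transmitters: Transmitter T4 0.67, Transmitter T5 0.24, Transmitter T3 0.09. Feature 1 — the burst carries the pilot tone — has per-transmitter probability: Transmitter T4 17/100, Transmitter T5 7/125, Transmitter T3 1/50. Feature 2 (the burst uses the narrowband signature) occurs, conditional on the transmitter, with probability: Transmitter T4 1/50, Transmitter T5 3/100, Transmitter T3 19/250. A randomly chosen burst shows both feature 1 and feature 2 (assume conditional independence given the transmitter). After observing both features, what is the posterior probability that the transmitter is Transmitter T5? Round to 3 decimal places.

0.143

Unnormalized posteriors (prior × likelihood):
  Transmitter T4: 0.67 × 0.17 × 0.02 = 0.002278
  Transmitter T5: 0.24 × 0.056 × 0.03 = 0.0004032
  Transmitter T3: 0.09 × 0.02 × 0.076 = 0.0001368
Normalizing constant = 0.002818.
P(Transmitter T5 | evidence) = 0.0004032 / 0.002818 ≈ 0.143.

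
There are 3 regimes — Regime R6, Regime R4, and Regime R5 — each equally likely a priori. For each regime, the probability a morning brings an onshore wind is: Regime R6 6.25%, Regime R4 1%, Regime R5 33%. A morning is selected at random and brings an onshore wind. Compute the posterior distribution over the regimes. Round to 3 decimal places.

Regime R6 0.155, Regime R4 0.025, Regime R5 0.820

Since the prior is uniform, the posterior is proportional to the likelihood:
  Regime R6: 0.0625
  Regime R4: 0.01
  Regime R5: 0.33
Total = 0.4025.
P(Regime R6 | onshore) = 0.0625/0.4025 ≈ 0.155
P(Regime R4 | onshore) = 0.01/0.4025 ≈ 0.025
P(Regime R5 | onshore) = 0.33/0.4025 ≈ 0.820
(Check: 0.155+0.025+0.820 = 1.000.)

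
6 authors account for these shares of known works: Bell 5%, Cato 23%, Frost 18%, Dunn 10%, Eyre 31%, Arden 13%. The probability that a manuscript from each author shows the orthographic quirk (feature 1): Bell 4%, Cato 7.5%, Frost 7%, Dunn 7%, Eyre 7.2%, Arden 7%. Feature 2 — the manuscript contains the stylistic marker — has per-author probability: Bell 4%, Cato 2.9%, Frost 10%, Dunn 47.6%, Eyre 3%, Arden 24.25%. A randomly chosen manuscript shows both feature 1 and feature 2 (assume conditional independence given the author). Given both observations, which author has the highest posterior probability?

Compute prior × likelihood for every hypothesis:
  Bell: 0.05 × 0.04 × 0.04 = 0.00008
  Cato: 0.23 × 0.075 × 0.029 = 0.00050025
  Frost: 0.18 × 0.07 × 0.1 = 0.00126
  Dunn: 0.1 × 0.07 × 0.476 = 0.003332
  Eyre: 0.31 × 0.072 × 0.03 = 0.0006696
  Arden: 0.13 × 0.07 × 0.2425 = 0.00220675
Sum = 0.0080486.
Largest term belongs to Dunn, so Dunn is most probable.

Dunn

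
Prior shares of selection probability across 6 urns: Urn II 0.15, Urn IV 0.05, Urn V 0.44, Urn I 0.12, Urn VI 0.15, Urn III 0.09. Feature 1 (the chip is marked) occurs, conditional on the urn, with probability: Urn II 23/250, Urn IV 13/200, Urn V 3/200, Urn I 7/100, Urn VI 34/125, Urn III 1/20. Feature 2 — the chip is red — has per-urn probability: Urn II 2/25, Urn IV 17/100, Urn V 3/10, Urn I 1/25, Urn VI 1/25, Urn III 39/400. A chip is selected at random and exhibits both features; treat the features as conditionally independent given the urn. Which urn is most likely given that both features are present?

Urn V

By Bayes' rule, posterior ∝ prior × likelihood:
  Urn II: 0.15 × 0.092 × 0.08 = 0.001104
  Urn IV: 0.05 × 0.065 × 0.17 = 0.0005525
  Urn V: 0.44 × 0.015 × 0.3 = 0.00198
  Urn I: 0.12 × 0.07 × 0.04 = 0.000336
  Urn VI: 0.15 × 0.272 × 0.04 = 0.001632
  Urn III: 0.09 × 0.05 × 0.0975 = 0.00043875
Total = 0.00604325.
Largest term belongs to Urn V, so Urn V is most probable.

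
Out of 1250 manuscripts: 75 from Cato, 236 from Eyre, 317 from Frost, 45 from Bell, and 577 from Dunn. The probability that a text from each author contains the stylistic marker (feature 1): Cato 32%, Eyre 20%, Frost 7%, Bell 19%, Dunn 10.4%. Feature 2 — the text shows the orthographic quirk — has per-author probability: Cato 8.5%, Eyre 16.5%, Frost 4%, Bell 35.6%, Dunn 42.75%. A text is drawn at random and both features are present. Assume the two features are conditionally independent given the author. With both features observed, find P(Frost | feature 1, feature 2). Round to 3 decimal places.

0.023

Unnormalized posteriors (prior × likelihood):
  Cato: 0.06 × 0.32 × 0.085 = 0.001632
  Eyre: 0.1888 × 0.2 × 0.165 = 0.0062304
  Frost: 0.2536 × 0.07 × 0.04 = 0.00071008
  Bell: 0.036 × 0.19 × 0.356 = 0.00243504
  Dunn: 0.4616 × 0.104 × 0.4275 = 0.020522736
Sum = 0.031530256.
P(Frost | evidence) = 0.00071008 / 0.031530256 ≈ 0.023.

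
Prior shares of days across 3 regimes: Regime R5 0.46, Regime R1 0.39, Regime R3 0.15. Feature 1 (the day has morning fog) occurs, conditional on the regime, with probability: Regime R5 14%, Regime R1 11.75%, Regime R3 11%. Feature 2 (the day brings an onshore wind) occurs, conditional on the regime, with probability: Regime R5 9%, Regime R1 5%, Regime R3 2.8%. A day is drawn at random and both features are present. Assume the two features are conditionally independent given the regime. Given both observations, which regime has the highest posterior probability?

Regime R5

By Bayes' rule, posterior ∝ prior × likelihood:
  Regime R5: 0.46 × 0.14 × 0.09 = 0.005796
  Regime R1: 0.39 × 0.1175 × 0.05 = 0.00229125
  Regime R3: 0.15 × 0.11 × 0.028 = 0.000462
Total = 0.00854925.
Largest term belongs to Regime R5, so Regime R5 is most probable.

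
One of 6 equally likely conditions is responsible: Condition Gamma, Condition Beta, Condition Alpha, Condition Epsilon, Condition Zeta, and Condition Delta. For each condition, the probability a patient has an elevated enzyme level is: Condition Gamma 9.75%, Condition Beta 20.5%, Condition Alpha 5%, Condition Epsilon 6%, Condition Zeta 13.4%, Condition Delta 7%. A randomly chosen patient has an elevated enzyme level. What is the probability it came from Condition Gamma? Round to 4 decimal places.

0.1582

Since the prior is uniform, the posterior is proportional to the likelihood:
  Condition Gamma: 0.0975
  Condition Beta: 0.205
  Condition Alpha: 0.05
  Condition Epsilon: 0.06
  Condition Zeta: 0.134
  Condition Delta: 0.07
Sum = 0.6165.
P(Condition Gamma | evidence) = 0.0975 / 0.6165 ≈ 0.1582.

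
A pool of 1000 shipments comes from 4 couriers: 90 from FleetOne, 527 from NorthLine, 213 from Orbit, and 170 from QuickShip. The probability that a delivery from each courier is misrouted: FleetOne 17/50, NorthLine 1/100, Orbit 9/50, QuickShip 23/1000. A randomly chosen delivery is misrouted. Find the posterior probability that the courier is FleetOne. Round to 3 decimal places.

Prior × likelihood for each hypothesis:
  FleetOne: 0.09 × 0.34 = 0.0306
  NorthLine: 0.527 × 0.01 = 0.00527
  Orbit: 0.213 × 0.18 = 0.03834
  QuickShip: 0.17 × 0.023 = 0.00391
Sum = 0.07812.
P(FleetOne | evidence) = 0.0306 / 0.07812 ≈ 0.392.

0.392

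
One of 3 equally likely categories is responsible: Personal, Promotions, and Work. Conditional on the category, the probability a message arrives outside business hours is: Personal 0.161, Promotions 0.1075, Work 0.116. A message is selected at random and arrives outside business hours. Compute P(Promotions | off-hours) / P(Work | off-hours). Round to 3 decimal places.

0.927

With a uniform prior (1/3 each), posterior ∝ likelihood:
  Personal: 0.161
  Promotions: 0.1075
  Work: 0.116
Total = 0.3845.
The ratio is 0.1075 / 0.116 (the normalizer cancels) = 0.927.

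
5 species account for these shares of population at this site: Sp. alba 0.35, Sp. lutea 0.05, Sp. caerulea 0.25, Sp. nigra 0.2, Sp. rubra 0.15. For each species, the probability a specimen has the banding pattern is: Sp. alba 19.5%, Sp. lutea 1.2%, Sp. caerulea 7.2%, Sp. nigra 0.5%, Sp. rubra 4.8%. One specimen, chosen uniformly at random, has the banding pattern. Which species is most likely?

Compute prior × likelihood for every hypothesis:
  Sp. alba: 0.35 × 0.195 = 0.06825
  Sp. lutea: 0.05 × 0.012 = 0.0006
  Sp. caerulea: 0.25 × 0.072 = 0.018
  Sp. nigra: 0.2 × 0.005 = 0.001
  Sp. rubra: 0.15 × 0.048 = 0.0072
Total = 0.09505.
Largest term belongs to Sp. alba, so Sp. alba is most probable.

Sp. alba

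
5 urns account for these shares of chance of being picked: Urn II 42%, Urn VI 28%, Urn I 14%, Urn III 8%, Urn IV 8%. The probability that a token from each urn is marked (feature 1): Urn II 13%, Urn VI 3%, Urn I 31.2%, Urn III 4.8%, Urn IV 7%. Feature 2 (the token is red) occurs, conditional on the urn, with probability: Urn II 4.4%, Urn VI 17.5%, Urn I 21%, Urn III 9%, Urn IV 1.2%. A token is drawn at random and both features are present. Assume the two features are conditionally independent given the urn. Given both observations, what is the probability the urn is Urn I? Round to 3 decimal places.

By Bayes' rule, posterior ∝ prior × likelihood:
  Urn II: 0.42 × 0.13 × 0.044 = 0.0024024
  Urn VI: 0.28 × 0.03 × 0.175 = 0.00147
  Urn I: 0.14 × 0.312 × 0.21 = 0.0091728
  Urn III: 0.08 × 0.048 × 0.09 = 0.0003456
  Urn IV: 0.08 × 0.07 × 0.012 = 0.0000672
Sum = 0.013458.
P(Urn I | evidence) = 0.0091728 / 0.013458 ≈ 0.682.

0.682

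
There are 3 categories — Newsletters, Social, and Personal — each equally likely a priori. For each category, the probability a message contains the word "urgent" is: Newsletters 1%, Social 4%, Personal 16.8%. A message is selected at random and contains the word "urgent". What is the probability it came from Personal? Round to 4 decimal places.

0.7706

Since the prior is uniform, the posterior is proportional to the likelihood:
  Newsletters: 0.01
  Social: 0.04
  Personal: 0.168
Total = 0.218.
P(Personal | evidence) = 0.168 / 0.218 ≈ 0.7706.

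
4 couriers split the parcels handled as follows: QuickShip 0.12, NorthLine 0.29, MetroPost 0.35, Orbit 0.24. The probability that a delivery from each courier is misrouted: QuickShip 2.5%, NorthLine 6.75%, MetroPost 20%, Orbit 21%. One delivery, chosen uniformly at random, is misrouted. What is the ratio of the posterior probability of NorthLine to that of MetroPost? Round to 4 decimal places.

Unnormalized posteriors (prior × likelihood):
  QuickShip: 0.12 × 0.025 = 0.003
  NorthLine: 0.29 × 0.0675 = 0.019575
  MetroPost: 0.35 × 0.2 = 0.07
  Orbit: 0.24 × 0.21 = 0.0504
Total = 0.142975.
The ratio is 0.019575 / 0.07 (the normalizer cancels) = 0.2796.

0.2796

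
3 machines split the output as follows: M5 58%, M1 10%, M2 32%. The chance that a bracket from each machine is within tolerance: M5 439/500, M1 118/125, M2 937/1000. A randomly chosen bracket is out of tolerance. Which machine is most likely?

Taking complements, P(oversize | each) = M5 0.122, M1 0.056, M2 0.063.
Unnormalized posteriors (prior × likelihood):
  M5: 0.58 × 0.122 = 0.07076
  M1: 0.1 × 0.056 = 0.0056
  M2: 0.32 × 0.063 = 0.02016
Total = 0.09652.
Largest term belongs to M5, so M5 is most probable.

M5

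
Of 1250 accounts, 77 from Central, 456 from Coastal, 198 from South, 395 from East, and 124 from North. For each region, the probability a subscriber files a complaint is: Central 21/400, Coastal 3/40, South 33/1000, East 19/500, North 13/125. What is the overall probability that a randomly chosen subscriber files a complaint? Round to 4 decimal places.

By Bayes' rule, posterior ∝ prior × likelihood:
  Central: 0.0616 × 0.0525 = 0.003234
  Coastal: 0.3648 × 0.075 = 0.02736
  South: 0.1584 × 0.033 = 0.0052272
  East: 0.316 × 0.038 = 0.012008
  North: 0.0992 × 0.104 = 0.0103168
P(complaint) = 0.003234 + 0.02736 + 0.0052272 + 0.012008 + 0.0103168 = 0.058146 → 0.0581.

0.0581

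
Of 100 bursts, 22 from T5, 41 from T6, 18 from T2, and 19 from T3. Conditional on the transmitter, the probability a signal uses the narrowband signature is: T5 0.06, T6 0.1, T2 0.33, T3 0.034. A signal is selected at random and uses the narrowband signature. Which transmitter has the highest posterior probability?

T2

Unnormalized posteriors (prior × likelihood):
  T5: 0.22 × 0.06 = 0.0132
  T6: 0.41 × 0.1 = 0.041
  T2: 0.18 × 0.33 = 0.0594
  T3: 0.19 × 0.034 = 0.00646
Total = 0.12006.
Largest term belongs to T2, so T2 is most probable.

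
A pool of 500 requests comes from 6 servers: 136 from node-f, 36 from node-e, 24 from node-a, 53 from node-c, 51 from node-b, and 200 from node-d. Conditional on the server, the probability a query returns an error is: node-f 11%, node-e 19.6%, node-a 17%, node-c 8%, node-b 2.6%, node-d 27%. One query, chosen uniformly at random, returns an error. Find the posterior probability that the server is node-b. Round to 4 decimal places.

0.0155

By Bayes' rule, posterior ∝ prior × likelihood:
  node-f: 0.272 × 0.11 = 0.02992
  node-e: 0.072 × 0.196 = 0.014112
  node-a: 0.048 × 0.17 = 0.00816
  node-c: 0.106 × 0.08 = 0.00848
  node-b: 0.102 × 0.026 = 0.002652
  node-d: 0.4 × 0.27 = 0.108
Total = 0.171324.
P(node-b | evidence) = 0.002652 / 0.171324 ≈ 0.0155.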